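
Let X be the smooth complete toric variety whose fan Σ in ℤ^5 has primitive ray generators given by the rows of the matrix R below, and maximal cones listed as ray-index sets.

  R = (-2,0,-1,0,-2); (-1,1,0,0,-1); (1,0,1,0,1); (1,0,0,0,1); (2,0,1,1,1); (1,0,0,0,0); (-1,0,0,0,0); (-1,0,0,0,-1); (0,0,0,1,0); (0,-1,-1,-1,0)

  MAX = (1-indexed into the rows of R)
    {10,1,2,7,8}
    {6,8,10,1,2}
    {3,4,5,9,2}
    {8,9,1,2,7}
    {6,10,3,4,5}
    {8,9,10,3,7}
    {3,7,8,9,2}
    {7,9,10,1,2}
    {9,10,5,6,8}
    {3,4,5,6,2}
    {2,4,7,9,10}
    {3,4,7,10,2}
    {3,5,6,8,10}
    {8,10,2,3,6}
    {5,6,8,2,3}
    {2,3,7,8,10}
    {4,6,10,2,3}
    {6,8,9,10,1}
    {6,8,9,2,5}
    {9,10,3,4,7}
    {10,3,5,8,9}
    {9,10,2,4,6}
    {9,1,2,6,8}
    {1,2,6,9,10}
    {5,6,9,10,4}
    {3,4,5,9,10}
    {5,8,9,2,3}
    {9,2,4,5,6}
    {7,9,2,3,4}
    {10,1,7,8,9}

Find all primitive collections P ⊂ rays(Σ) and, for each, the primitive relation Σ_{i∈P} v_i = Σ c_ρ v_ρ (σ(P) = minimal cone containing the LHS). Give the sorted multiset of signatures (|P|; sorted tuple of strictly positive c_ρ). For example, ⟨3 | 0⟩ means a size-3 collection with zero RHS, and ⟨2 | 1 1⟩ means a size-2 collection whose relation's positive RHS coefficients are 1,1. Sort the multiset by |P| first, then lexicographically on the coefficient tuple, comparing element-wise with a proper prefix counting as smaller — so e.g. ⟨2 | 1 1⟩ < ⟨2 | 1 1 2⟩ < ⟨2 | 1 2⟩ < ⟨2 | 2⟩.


Δ(Σ) — 10 vertices, 10 min non-faces:

  P = {4,8}:  v_{4} + v_{8} = 0  so sig = ⟨2 | 0⟩
  P = {6,7}:  v_{6} + v_{7} = 0  so sig = ⟨2 | 0⟩
  P = {1,3}:  v_{1} + v_{3} = v_{8}  so sig = ⟨2 | 1⟩
  P = {5,7}:  v_{5} + v_{7} = v_{3} + v_{9}  so sig = ⟨2 | 1 1⟩
  P = {1,4}:  v_{1} + v_{4} = v_{2} + v_{9} + v_{10}  so sig = ⟨2 | 1 1 1⟩
  P = {1,5}:  v_{1} + v_{5} = v_{6} + v_{8} + v_{9}  so sig = ⟨2 | 1 1 1⟩
  P = {2,5,10}:  v_{2} + v_{5} + v_{10} = v_{6}  so sig = ⟨3 | 1⟩
  P = {3,6,9}:  v_{3} + v_{6} + v_{9} = v_{5}  so sig = ⟨3 | 1⟩
  P = {2,3,9,10}:  v_{2} + v_{3} + v_{9} + v_{10} = 0  so sig = ⟨4 | 0⟩
  P = {2,8,9,10}:  v_{2} + v_{8} + v_{9} + v_{10} = v_{1}  so sig = ⟨4 | 1⟩

so the primitive-relation signature multiset is
[⟨2 | 0⟩, ⟨2 | 0⟩, ⟨2 | 1⟩, ⟨2 | 1 1⟩, ⟨2 | 1 1 1⟩, ⟨2 | 1 1 1⟩, ⟨3 | 1⟩, ⟨3 | 1⟩, ⟨4 | 0⟩, ⟨4 | 1⟩]


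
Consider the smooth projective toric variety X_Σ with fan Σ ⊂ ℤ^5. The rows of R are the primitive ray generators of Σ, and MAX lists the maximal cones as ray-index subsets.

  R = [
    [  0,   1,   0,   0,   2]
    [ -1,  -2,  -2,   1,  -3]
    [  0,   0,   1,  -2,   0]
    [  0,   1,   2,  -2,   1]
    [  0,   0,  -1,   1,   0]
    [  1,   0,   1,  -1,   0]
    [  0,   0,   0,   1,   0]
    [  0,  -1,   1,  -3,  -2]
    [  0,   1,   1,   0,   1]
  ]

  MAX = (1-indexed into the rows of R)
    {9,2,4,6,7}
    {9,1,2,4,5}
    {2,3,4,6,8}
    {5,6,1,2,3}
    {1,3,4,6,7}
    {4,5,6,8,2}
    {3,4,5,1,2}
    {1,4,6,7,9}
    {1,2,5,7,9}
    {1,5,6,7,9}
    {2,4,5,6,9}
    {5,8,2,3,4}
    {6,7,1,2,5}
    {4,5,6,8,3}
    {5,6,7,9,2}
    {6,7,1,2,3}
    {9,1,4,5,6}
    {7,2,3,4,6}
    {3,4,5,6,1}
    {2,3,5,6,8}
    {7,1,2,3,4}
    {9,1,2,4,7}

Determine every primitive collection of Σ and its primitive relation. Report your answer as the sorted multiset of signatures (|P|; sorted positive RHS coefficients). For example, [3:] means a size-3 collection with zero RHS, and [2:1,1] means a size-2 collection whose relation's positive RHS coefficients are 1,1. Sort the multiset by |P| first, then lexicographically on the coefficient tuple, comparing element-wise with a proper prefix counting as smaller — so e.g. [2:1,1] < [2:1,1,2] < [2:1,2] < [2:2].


9 collections generate NE(X_Σ); each relation:

  {3,9}:  v_{3} + v_{9} = v_{4}  →  sig = [2:1]
  {7,8}:  v_{7} + v_{8} = v_{2} + v_{4} + v_{6}  →  sig = [2:1,1,1]
  {8,9}:  v_{8} + v_{9} = v_{2} + 2·v_{4} + v_{5} + v_{6}  →  sig = [2:1,1,1,2]
  {1,8}:  v_{1} + v_{8} = 2·v_{3} + v_{5}  →  sig = [2:1,2]
  {3,5,7}:  v_{3} + v_{5} + v_{7} = 0  →  sig = [3:]
  {4,5,7}:  v_{4} + v_{5} + v_{7} = v_{9}  →  sig = [3:1]
  {1,2,6,9}:  v_{1} + v_{2} + v_{6} + v_{9} = 0  →  sig = [4:]
  {1,2,4,6}:  v_{1} + v_{2} + v_{4} + v_{6} = v_{3}  →  sig = [4:1]
  {2,3,4,5,6}:  v_{2} + v_{3} + v_{4} + v_{5} + v_{6} = v_{8}  →  sig = [5:1]

so the primitive-relation signature multiset is
[[2:1], [2:1,1,1], [2:1,1,1,2], [2:1,2], [3:], [3:1], [4:], [4:1], [5:1]]


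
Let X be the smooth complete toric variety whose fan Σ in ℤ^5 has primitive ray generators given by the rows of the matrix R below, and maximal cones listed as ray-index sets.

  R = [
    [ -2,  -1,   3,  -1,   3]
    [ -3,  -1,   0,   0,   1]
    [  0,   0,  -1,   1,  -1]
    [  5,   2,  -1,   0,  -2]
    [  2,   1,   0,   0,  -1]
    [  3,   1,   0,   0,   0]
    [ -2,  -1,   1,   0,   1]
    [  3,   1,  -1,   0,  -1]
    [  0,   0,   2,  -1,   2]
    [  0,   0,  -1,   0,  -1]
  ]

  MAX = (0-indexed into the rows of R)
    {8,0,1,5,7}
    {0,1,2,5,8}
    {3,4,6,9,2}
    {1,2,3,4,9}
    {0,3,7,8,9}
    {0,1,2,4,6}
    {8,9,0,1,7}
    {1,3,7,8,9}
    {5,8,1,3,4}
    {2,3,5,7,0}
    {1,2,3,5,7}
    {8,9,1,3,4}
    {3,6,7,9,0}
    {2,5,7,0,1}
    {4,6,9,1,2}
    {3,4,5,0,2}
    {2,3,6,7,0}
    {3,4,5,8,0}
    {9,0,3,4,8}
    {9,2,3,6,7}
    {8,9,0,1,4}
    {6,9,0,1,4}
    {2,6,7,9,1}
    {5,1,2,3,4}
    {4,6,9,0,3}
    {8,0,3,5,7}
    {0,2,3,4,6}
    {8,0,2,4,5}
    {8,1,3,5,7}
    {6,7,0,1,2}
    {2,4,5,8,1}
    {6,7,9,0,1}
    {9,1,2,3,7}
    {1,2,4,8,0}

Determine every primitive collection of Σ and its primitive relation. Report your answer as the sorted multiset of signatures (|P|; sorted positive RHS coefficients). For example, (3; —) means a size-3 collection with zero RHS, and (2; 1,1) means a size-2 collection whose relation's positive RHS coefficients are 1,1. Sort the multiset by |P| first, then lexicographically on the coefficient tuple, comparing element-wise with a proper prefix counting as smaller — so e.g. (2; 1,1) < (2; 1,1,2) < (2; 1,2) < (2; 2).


The 11 primitive collections of Σ (r=10, n=5):

  P={4,7}:  v_{4} + v_{7} = v_{3}  so sig = (2; 1)
  P={5,9}:  v_{5} + v_{9} = v_{7}  so sig = (2; 1)
  P={6,8}:  v_{6} + v_{8} = v_{0}  so sig = (2; 1)
  P={5,6}:  v_{5} + v_{6} = v_{0} + v_{2} + v_{7}  so sig = (2; 1,1,1)
  P={1,3,6}:  v_{1} + v_{3} + v_{6} = 0  so sig = (3; —)
  P={2,8,9}:  v_{2} + v_{8} + v_{9} = 0  so sig = (3; —)
  P={0,1,3}:  v_{0} + v_{1} + v_{3} = v_{8}  so sig = (3; 1)
  P={0,2,9}:  v_{0} + v_{2} + v_{9} = v_{6}  so sig = (3; 1)
  P={2,7,8}:  v_{2} + v_{7} + v_{8} = v_{5}  so sig = (3; 1)
  P={2,3,8}:  v_{2} + v_{3} + v_{8} = v_{4} + v_{5}  so sig = (3; 1,1)
  P={0,1,4,5}:  v_{0} + v_{1} + v_{4} + v_{5} = v_{2} + 2·v_{8}  so sig = (4; 1,2)

Hence PRS(X_Σ) =
    |P|=2: 4 collections, coeffs (1), (1), (1), (1,1,1)
    |P|=3: 6 collections, coeffs (), (), (1), (1), (1), (1,1)
    |P|=4: 1 collection, coeffs (1,2)


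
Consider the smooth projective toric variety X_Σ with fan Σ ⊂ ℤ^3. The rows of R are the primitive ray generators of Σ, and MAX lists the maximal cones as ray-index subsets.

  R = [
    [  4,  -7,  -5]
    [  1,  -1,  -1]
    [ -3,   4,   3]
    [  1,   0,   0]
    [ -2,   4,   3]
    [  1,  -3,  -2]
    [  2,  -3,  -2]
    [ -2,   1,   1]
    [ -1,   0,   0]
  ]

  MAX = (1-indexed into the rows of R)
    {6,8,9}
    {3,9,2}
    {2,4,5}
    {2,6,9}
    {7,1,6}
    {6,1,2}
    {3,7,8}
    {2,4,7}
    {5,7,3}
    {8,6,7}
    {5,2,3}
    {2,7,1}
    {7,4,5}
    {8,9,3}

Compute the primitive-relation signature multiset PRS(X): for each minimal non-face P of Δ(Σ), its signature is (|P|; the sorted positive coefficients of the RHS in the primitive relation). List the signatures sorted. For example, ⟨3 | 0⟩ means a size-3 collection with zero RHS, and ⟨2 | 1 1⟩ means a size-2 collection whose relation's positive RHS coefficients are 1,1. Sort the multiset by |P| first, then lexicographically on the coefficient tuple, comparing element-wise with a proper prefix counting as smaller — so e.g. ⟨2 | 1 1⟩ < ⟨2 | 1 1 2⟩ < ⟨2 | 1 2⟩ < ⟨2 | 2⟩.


18 collections generate NE(X_Σ); each relation:

  • {4,9}:  v_{4} + v_{9} = 0 ; sig = ⟨2 | 0⟩
  • {1,3}:  v_{1} + v_{3} = v_{6} ; sig = ⟨2 | 1⟩
  • {1,5}:  v_{1} + v_{5} = v_{7} ; sig = ⟨2 | 1⟩
  • {2,8}:  v_{2} + v_{8} = v_{9} ; sig = ⟨2 | 1⟩
  • {3,4}:  v_{3} + v_{4} = v_{5} ; sig = ⟨2 | 1⟩
  • {3,6}:  v_{3} + v_{6} = v_{8} ; sig = ⟨2 | 1⟩
  • {4,6}:  v_{4} + v_{6} = v_{7} ; sig = ⟨2 | 1⟩
  • {5,9}:  v_{5} + v_{9} = v_{3} ; sig = ⟨2 | 1⟩
  • {7,9}:  v_{7} + v_{9} = v_{6} ; sig = ⟨2 | 1⟩
  • {4,8}:  v_{4} + v_{8} = v_{3} + v_{7} ; sig = ⟨2 | 1 1⟩
  • {5,6}:  v_{5} + v_{6} = v_{3} + v_{7} ; sig = ⟨2 | 1 1⟩
  • {1,4}:  v_{1} + v_{4} = v_{2} + 2·v_{7} ; sig = ⟨2 | 1 2⟩
  • {1,9}:  v_{1} + v_{9} = v_{2} + 2·v_{6} ; sig = ⟨2 | 1 2⟩
  • {5,8}:  v_{5} + v_{8} = 2·v_{3} + v_{7} ; sig = ⟨2 | 1 2⟩
  • {1,8}:  v_{1} + v_{8} = 2·v_{6} ; sig = ⟨2 | 2⟩
  • {2,3,7}:  v_{2} + v_{3} + v_{7} = 0 ; sig = ⟨3 | 0⟩
  • {2,5,7}:  v_{2} + v_{5} + v_{7} = v_{4} ; sig = ⟨3 | 1⟩
  • {2,6,7}:  v_{2} + v_{6} + v_{7} = v_{1} ; sig = ⟨3 | 1⟩

so the primitive-relation signature multiset is
    |P|=2: 15 collections, coeffs (), (1), (1), (1), (1), (1), (1), (1), (1), (1,1), (1,1), (1,2), (1,2), (1,2), (2)
    |P|=3: 3 collections, coeffs (), (1), (1)


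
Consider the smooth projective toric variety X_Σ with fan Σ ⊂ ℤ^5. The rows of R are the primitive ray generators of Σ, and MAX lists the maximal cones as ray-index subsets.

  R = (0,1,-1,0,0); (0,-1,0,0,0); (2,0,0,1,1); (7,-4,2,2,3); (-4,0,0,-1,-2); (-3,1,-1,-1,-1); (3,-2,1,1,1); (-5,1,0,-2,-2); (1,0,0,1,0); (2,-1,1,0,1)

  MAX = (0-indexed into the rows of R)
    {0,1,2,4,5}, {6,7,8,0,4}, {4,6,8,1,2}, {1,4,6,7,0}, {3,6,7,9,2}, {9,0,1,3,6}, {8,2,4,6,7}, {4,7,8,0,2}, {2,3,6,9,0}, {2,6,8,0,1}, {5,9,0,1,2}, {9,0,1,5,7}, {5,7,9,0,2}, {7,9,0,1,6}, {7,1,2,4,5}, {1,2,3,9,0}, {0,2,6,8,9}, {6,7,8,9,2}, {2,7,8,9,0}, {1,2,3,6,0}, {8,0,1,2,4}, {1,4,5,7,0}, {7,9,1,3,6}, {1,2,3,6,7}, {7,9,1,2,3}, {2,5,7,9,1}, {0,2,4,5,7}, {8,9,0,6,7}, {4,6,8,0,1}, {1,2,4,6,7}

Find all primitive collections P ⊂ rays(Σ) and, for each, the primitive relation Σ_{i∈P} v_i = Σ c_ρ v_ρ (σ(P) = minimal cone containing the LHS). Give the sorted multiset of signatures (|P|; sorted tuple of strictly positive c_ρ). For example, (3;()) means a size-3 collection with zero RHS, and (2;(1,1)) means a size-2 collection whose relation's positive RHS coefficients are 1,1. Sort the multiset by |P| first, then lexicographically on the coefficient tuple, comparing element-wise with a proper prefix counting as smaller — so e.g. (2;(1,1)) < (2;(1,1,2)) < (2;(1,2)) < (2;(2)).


Δ(Σ) — 10 vertices, 13 min non-faces:

  P={5,6}:  v_{5} + v_{6} = v_{1}  ⇒ sig = (2;(1))
  P={4,9}:  v_{4} + v_{9} = v_{6} + v_{7}  ⇒ sig = (2;(1,1))
  P={5,8}:  v_{5} + v_{8} = v_{0} + v_{2} + v_{4}  ⇒ sig = (2;(1,1,1))
  P={3,4}:  v_{3} + v_{4} = v_{1} + v_{2} + 2·v_{6} + v_{7}  ⇒ sig = (2;(1,1,1,2))
  P={3,5}:  v_{3} + v_{5} = 2·v_{1} + v_{2} + v_{9}  ⇒ sig = (2;(1,1,2))
  P={3,8}:  v_{3} + v_{8} = v_{2} + 2·v_{6}  ⇒ sig = (2;(1,2))
  P={1,7,8}:  v_{1} + v_{7} + v_{8} = v_{4}  ⇒ sig = (3;(1))
  P={1,8,9}:  v_{1} + v_{8} + v_{9} = v_{6}  ⇒ sig = (3;(1))
  P={0,3,7}:  v_{0} + v_{3} + v_{7} = v_{1} + v_{9}  ⇒ sig = (3;(1,1))
  P={0,2,6,7}:  v_{0} + v_{2} + v_{6} + v_{7} = 0  ⇒ sig = (4;())
  P={0,1,2,7}:  v_{0} + v_{1} + v_{2} + v_{7} = v_{5}  ⇒ sig = (4;(1))
  P={1,2,6,9}:  v_{1} + v_{2} + v_{6} + v_{9} = v_{3}  ⇒ sig = (4;(1))
  P={0,2,4,6}:  v_{0} + v_{2} + v_{4} + v_{6} = v_{1} + v_{8}  ⇒ sig = (4;(1,1))

Hence PRS(X_Σ) =
    |P|=2: 6 collections, coeffs (1), (1,1), (1,1,1), (1,1,1,2), (1,1,2), (1,2)
    |P|=3: 3 collections, coeffs (1), (1), (1,1)
    |P|=4: 4 collections, coeffs (), (1), (1), (1,1)


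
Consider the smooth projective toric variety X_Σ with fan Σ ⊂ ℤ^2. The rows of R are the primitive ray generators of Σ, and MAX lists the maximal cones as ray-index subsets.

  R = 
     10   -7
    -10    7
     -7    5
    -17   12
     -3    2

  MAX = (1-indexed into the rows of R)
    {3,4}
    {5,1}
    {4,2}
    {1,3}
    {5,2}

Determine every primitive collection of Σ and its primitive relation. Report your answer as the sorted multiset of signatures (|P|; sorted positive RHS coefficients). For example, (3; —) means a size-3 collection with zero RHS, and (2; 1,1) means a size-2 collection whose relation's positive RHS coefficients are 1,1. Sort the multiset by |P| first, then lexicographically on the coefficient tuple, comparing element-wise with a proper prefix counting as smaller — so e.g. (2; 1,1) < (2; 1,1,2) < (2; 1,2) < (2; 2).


|primitive collections| = 5. Relations:

  {1,2}:  v_{1} + v_{2} = 0  ⇒ sig = (2; —)
  {1,4}:  v_{1} + v_{4} = v_{3}  ⇒ sig = (2; 1)
  {2,3}:  v_{2} + v_{3} = v_{4}  ⇒ sig = (2; 1)
  {3,5}:  v_{3} + v_{5} = v_{2}  ⇒ sig = (2; 1)
  {4,5}:  v_{4} + v_{5} = 2·v_{2}  ⇒ sig = (2; 2)

so the primitive-relation signature multiset is
    (2; —)
    (2; 1)
    (2; 1)
    (2; 1)
    (2; 2)


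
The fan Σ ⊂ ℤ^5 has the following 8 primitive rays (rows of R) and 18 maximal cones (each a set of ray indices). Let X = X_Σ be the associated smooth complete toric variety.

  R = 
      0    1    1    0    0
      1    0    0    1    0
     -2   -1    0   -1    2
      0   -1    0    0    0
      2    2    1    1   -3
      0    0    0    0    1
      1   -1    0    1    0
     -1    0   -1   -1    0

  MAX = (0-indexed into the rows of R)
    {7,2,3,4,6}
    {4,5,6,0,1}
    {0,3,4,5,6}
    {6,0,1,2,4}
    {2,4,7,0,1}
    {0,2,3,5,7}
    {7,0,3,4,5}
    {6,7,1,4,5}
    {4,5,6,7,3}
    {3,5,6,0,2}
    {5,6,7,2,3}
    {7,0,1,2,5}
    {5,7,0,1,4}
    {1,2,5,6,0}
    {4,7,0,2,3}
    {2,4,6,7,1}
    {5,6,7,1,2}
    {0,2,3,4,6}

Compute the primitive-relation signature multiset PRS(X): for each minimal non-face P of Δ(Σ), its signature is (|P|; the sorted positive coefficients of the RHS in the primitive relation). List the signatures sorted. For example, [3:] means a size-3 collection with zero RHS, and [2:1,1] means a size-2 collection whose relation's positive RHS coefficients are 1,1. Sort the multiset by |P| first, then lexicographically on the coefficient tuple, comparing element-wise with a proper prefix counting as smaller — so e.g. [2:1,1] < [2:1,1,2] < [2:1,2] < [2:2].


|primitive collections| = 3. Relations:

  P = {1,3}:  v_{1} + v_{3} = v_{6} — sig = [2:1]
  P = {0,6,7}:  v_{0} + v_{6} + v_{7} = 0 — sig = [3:]
  P = {2,4,5}:  v_{2} + v_{4} + v_{5} = v_{0} — sig = [3:1]

Sorted signature multiset PRS(X):
    [2:1]
    [3:]
    [3:1]


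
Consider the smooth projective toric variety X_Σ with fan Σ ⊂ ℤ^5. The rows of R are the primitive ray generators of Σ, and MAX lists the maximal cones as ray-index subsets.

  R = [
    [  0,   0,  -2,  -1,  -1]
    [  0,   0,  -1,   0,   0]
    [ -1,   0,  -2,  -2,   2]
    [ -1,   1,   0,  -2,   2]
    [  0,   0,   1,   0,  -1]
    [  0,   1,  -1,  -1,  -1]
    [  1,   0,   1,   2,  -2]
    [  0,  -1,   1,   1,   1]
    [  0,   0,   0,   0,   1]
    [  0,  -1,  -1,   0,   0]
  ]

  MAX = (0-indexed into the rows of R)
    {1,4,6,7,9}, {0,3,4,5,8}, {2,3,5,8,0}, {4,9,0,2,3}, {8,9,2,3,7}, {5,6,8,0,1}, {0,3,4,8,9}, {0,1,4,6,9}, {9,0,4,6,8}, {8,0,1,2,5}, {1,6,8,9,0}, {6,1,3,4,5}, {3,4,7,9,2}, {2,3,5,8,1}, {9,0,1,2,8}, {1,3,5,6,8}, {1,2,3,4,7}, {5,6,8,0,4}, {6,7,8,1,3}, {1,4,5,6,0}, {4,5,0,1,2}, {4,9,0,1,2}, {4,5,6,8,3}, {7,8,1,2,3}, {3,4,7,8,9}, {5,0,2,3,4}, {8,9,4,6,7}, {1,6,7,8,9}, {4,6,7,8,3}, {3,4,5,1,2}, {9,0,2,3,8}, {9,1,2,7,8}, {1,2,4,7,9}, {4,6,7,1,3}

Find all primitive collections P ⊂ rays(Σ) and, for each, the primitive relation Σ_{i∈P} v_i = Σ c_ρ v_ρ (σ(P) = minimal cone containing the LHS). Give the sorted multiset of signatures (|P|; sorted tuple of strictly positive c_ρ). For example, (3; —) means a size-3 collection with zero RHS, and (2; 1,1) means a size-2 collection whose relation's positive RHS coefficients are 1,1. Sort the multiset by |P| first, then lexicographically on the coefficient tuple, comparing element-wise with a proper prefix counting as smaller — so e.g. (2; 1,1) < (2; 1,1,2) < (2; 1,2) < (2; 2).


The 10 primitive collections of Σ (r=10, n=5):

  P = {5,7}:  v_{5} + v_{7} = 0  so sig = (2; —)
  P = {0,7}:  v_{0} + v_{7} = v_{9}  so sig = (2; 1)
  P = {2,6}:  v_{2} + v_{6} = v_{1}  so sig = (2; 1)
  P = {5,9}:  v_{5} + v_{9} = v_{0}  so sig = (2; 1)
  P = {1,4,8}:  v_{1} + v_{4} + v_{8} = 0  so sig = (3; —)
  P = {3,6,9}:  v_{3} + v_{6} + v_{9} = 0  so sig = (3; —)
  P = {0,3,6}:  v_{0} + v_{3} + v_{6} = v_{5}  so sig = (3; 1)
  P = {1,3,9}:  v_{1} + v_{3} + v_{9} = v_{2}  so sig = (3; 1)
  P = {0,1,3}:  v_{0} + v_{1} + v_{3} = v_{2} + v_{5}  so sig = (3; 1,1)
  P = {2,4,8}:  v_{2} + v_{4} + v_{8} = v_{3} + v_{9}  so sig = (3; 1,1)

Hence PRS(X_Σ) =
[(2; —), (2; 1), (2; 1), (2; 1), (3; —), (3; —), (3; 1), (3; 1), (3; 1,1), (3; 1,1)]


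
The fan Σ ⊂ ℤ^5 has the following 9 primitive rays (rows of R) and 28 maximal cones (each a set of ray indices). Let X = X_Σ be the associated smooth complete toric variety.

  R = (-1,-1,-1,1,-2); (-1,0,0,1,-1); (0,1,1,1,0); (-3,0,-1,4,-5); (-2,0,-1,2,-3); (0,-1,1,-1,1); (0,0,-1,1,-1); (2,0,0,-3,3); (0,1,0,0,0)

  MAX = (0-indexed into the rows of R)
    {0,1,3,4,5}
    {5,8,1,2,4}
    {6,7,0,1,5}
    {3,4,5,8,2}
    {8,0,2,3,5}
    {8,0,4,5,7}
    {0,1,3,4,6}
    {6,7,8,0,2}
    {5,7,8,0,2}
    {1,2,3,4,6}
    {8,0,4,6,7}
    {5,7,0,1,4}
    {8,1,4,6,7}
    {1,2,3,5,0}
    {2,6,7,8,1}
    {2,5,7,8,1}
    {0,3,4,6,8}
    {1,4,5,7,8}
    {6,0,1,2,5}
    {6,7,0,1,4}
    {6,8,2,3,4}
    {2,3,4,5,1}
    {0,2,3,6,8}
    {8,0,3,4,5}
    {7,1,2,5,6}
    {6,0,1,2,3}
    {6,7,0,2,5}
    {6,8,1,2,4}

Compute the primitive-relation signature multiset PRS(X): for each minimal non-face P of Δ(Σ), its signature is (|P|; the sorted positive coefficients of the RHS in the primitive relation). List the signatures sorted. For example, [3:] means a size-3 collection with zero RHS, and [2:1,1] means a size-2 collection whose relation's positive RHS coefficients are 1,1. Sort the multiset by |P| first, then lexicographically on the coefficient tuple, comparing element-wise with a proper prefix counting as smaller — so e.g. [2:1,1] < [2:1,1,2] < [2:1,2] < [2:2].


Δ(Σ) — 9 vertices, 9 min non-faces:

  • {3,7}:  v_{3} + v_{7} = v_{0} + v_{8} — sig = [2:1,1]
  • {5,6,8}:  v_{5} + v_{6} + v_{8} = 0 — sig = [3:]
  • {0,1,8}:  v_{0} + v_{1} + v_{8} = v_{4} — sig = [3:1]
  • {0,2,4}:  v_{0} + v_{2} + v_{4} = v_{3} — sig = [3:1]
  • {2,4,7}:  v_{2} + v_{4} + v_{7} = v_{8} — sig = [3:1]
  • {4,5,6}:  v_{4} + v_{5} + v_{6} = v_{0} + v_{1} — sig = [3:1,1]
  • {3,5,6}:  v_{3} + v_{5} + v_{6} = 2·v_{0} + v_{1} + v_{2} — sig = [3:1,1,2]
  • {1,3,8}:  v_{1} + v_{3} + v_{8} = v_{2} + 2·v_{4} — sig = [3:1,2]
  • {0,1,2,7}:  v_{0} + v_{1} + v_{2} + v_{7} = 0 — sig = [4:]

so the primitive-relation signature multiset is
    [2:1,1]
    [3:]
    [3:1]
    [3:1]
    [3:1]
    [3:1,1]
    [3:1,1,2]
    [3:1,2]
    [4:]


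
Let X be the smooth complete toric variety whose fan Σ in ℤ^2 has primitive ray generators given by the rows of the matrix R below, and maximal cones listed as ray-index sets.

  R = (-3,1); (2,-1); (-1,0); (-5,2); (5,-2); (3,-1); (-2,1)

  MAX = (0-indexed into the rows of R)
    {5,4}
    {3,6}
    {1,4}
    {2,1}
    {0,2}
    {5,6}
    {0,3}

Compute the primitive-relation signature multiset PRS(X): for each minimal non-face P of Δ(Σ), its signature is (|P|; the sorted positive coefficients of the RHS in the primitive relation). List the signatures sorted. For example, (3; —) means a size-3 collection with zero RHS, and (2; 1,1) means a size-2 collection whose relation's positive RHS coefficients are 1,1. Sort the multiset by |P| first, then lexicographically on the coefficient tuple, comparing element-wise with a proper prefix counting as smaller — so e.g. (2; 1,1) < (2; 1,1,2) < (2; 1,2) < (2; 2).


|primitive collections| = 14. Relations:

  {0,5}:  v_{0} + v_{5} = 0  ⟹  sig = (2; —)
  {1,6}:  v_{1} + v_{6} = 0  ⟹  sig = (2; —)
  {3,4}:  v_{3} + v_{4} = 0  ⟹  sig = (2; —)
  {0,1}:  v_{0} + v_{1} = v_{2}  ⟹  sig = (2; 1)
  {0,4}:  v_{0} + v_{4} = v_{1}  ⟹  sig = (2; 1)
  {0,6}:  v_{0} + v_{6} = v_{3}  ⟹  sig = (2; 1)
  {1,3}:  v_{1} + v_{3} = v_{0}  ⟹  sig = (2; 1)
  {1,5}:  v_{1} + v_{5} = v_{4}  ⟹  sig = (2; 1)
  {2,5}:  v_{2} + v_{5} = v_{1}  ⟹  sig = (2; 1)
  {2,6}:  v_{2} + v_{6} = v_{0}  ⟹  sig = (2; 1)
  {3,5}:  v_{3} + v_{5} = v_{6}  ⟹  sig = (2; 1)
  {4,6}:  v_{4} + v_{6} = v_{5}  ⟹  sig = (2; 1)
  {2,3}:  v_{2} + v_{3} = 2·v_{0}  ⟹  sig = (2; 2)
  {2,4}:  v_{2} + v_{4} = 2·v_{1}  ⟹  sig = (2; 2)

Hence PRS(X_Σ) =
{ (2; —) ×3,  (2; 1) ×9,  (2; 2) ×2 }


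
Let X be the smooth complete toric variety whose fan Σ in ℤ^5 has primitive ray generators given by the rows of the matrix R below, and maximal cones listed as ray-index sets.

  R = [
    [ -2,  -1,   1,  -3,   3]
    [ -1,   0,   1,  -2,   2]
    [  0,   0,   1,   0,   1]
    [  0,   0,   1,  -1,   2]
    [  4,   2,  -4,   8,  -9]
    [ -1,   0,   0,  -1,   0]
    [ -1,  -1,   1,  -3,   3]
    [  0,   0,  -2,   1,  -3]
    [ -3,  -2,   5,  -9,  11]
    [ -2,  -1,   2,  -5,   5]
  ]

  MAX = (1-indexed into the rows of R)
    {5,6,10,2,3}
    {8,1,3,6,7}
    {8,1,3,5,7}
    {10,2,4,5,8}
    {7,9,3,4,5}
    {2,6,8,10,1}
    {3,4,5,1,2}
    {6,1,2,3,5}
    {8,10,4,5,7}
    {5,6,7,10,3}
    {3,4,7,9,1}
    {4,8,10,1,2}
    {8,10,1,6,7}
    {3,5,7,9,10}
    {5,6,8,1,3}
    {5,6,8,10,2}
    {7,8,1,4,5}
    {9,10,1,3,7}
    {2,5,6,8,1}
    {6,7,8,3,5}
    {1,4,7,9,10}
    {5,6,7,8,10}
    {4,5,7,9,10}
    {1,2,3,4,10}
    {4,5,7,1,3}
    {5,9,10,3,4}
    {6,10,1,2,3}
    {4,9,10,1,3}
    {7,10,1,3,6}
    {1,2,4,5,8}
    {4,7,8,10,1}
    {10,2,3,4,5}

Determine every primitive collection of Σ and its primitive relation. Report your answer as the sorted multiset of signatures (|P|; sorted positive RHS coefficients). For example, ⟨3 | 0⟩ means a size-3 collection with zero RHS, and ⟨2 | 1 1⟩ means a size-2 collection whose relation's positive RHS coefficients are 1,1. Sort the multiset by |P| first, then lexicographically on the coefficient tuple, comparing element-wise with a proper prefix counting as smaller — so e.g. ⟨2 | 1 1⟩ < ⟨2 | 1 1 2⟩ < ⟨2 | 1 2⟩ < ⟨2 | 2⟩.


Primitive collections (12):

  • {2,7}:  v_{2} + v_{7} = v_{10}  ⟹  sig = ⟨2 | 1⟩
  • {4,6}:  v_{4} + v_{6} = v_{2}  ⟹  sig = ⟨2 | 1⟩
  • {8,9}:  v_{8} + v_{9} = v_{7} + v_{10}  ⟹  sig = ⟨2 | 1 1⟩
  • {2,9}:  v_{2} + v_{9} = v_{3} + v_{4} + 2·v_{10}  ⟹  sig = ⟨2 | 1 1 2⟩
  • {6,9}:  v_{6} + v_{9} = v_{3} + 2·v_{10}  ⟹  sig = ⟨2 | 1 2⟩
  • {3,4,8}:  v_{3} + v_{4} + v_{8} = 0  ⟹  sig = ⟨3 | 0⟩
  • {2,3,8}:  v_{2} + v_{3} + v_{8} = v_{6}  ⟹  sig = ⟨3 | 1⟩
  • {1,5,9}:  v_{1} + v_{5} + v_{9} = v_{4} + v_{7}  ⟹  sig = ⟨3 | 1 1⟩
  • {1,5,10}:  v_{1} + v_{5} + v_{10} = v_{4} + v_{8}  ⟹  sig = ⟨3 | 1 1⟩
  • {3,8,10}:  v_{3} + v_{8} + v_{10} = v_{6} + v_{7}  ⟹  sig = ⟨3 | 1 1⟩
  • {1,5,6,7}:  v_{1} + v_{5} + v_{6} + v_{7} = v_{8}  ⟹  sig = ⟨4 | 1⟩
  • {3,4,7,10}:  v_{3} + v_{4} + v_{7} + v_{10} = v_{9}  ⟹  sig = ⟨4 | 1⟩

Sorted signature multiset PRS(X):
    ⟨2 | 1⟩
    ⟨2 | 1⟩
    ⟨2 | 1 1⟩
    ⟨2 | 1 1 2⟩
    ⟨2 | 1 2⟩
    ⟨3 | 0⟩
    ⟨3 | 1⟩
    ⟨3 | 1 1⟩
    ⟨3 | 1 1⟩
    ⟨3 | 1 1⟩
    ⟨4 | 1⟩
    ⟨4 | 1⟩


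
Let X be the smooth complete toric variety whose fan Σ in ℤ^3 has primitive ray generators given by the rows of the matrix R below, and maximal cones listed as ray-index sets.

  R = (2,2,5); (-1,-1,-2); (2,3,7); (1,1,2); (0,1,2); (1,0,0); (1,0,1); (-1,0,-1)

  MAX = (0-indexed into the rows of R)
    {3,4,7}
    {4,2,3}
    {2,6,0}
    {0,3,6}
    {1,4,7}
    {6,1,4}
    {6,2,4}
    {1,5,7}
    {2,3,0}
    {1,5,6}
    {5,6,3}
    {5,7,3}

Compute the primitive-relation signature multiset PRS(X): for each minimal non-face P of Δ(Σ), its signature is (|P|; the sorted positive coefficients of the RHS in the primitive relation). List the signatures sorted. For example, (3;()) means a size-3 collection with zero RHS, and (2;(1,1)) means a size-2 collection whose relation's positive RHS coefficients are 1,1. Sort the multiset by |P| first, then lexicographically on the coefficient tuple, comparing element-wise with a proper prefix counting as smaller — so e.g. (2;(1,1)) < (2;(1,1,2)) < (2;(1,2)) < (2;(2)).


The 12 primitive collections of Σ (r=8, n=3):

  {1,3}:  v_{1} + v_{3} = 0  ⇒ sig = (2;())
  {6,7}:  v_{6} + v_{7} = 0  ⇒ sig = (2;())
  {0,4}:  v_{0} + v_{4} = v_{2}  ⇒ sig = (2;(1))
  {4,5}:  v_{4} + v_{5} = v_{3}  ⇒ sig = (2;(1))
  {0,1}:  v_{0} + v_{1} = v_{4} + v_{6}  ⇒ sig = (2;(1,1))
  {0,7}:  v_{0} + v_{7} = v_{3} + v_{4}  ⇒ sig = (2;(1,1))
  {2,5}:  v_{2} + v_{5} = v_{0} + v_{3}  ⇒ sig = (2;(1,1))
  {0,5}:  v_{0} + v_{5} = 2·v_{3} + v_{6}  ⇒ sig = (2;(1,2))
  {1,2}:  v_{1} + v_{2} = 2·v_{4} + v_{6}  ⇒ sig = (2;(1,2))
  {2,7}:  v_{2} + v_{7} = v_{3} + 2·v_{4}  ⇒ sig = (2;(1,2))
  {3,4,6}:  v_{3} + v_{4} + v_{6} = v_{0}  ⇒ sig = (3;(1))
  {2,3,6}:  v_{2} + v_{3} + v_{6} = 2·v_{0}  ⇒ sig = (3;(2))

Hence PRS(X_Σ) =
    |P|=2: 10 collections, coeffs (), (), (1), (1), (1,1), (1,1), (1,1), (1,2), (1,2), (1,2)
    |P|=3: 2 collections, coeffs (1), (2)


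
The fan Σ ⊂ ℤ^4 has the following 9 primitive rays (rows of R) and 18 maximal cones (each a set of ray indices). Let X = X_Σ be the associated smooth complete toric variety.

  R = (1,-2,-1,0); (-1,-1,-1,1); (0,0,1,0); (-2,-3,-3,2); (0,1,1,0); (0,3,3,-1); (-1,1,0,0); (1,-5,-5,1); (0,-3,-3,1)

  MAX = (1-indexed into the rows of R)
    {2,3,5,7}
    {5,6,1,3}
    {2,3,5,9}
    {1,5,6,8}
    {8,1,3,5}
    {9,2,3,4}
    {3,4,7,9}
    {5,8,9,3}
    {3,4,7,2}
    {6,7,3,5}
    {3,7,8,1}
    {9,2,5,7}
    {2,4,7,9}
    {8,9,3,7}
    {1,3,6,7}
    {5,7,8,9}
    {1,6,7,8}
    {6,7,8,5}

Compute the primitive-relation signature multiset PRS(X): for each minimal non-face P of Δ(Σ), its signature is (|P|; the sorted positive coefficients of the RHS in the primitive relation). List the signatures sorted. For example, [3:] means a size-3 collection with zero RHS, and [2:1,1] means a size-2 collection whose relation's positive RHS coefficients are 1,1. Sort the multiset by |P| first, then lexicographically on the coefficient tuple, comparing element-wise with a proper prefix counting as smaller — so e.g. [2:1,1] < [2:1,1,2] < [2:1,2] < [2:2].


|primitive collections| = 14. Relations:

  {6,9}:  v_{6} + v_{9} = 0 ; sig = [2:]
  {1,2}:  v_{1} + v_{2} = v_{3} + v_{9} ; sig = [2:1,1]
  {1,9}:  v_{1} + v_{9} = v_{3} + v_{8} ; sig = [2:1,1]
  {2,6}:  v_{2} + v_{6} = v_{3} + v_{5} + v_{7} ; sig = [2:1,1,1]
  {4,6}:  v_{4} + v_{6} = v_{2} + v_{3} + v_{7} ; sig = [2:1,1,1]
  {4,8}:  v_{4} + v_{8} = v_{3} + v_{7} + 3·v_{9} ; sig = [2:1,1,3]
  {1,4}:  v_{1} + v_{4} = 2·v_{3} + v_{7} + 2·v_{9} ; sig = [2:1,2,2]
  {2,8}:  v_{2} + v_{8} = 2·v_{9} ; sig = [2:2]
  {4,5}:  v_{4} + v_{5} = 2·v_{2} ; sig = [2:2]
  {1,5,7}:  v_{1} + v_{5} + v_{7} = 0 ; sig = [3:]
  {3,6,8}:  v_{3} + v_{6} + v_{8} = v_{1} ; sig = [3:1]
  {2,3,7,9}:  v_{2} + v_{3} + v_{7} + v_{9} = v_{4} ; sig = [4:1]
  {3,5,7,8}:  v_{3} + v_{5} + v_{7} + v_{8} = v_{9} ; sig = [4:1]
  {3,5,7,9}:  v_{3} + v_{5} + v_{7} + v_{9} = v_{2} ; sig = [4:1]

so the primitive-relation signature multiset is
    |P|=2: 9 collections, coeffs (), (1,1), (1,1), (1,1,1), (1,1,1), (1,1,3), (1,2,2), (2), (2)
    |P|=3: 2 collections, coeffs (), (1)
    |P|=4: 3 collections, coeffs (1), (1), (1)


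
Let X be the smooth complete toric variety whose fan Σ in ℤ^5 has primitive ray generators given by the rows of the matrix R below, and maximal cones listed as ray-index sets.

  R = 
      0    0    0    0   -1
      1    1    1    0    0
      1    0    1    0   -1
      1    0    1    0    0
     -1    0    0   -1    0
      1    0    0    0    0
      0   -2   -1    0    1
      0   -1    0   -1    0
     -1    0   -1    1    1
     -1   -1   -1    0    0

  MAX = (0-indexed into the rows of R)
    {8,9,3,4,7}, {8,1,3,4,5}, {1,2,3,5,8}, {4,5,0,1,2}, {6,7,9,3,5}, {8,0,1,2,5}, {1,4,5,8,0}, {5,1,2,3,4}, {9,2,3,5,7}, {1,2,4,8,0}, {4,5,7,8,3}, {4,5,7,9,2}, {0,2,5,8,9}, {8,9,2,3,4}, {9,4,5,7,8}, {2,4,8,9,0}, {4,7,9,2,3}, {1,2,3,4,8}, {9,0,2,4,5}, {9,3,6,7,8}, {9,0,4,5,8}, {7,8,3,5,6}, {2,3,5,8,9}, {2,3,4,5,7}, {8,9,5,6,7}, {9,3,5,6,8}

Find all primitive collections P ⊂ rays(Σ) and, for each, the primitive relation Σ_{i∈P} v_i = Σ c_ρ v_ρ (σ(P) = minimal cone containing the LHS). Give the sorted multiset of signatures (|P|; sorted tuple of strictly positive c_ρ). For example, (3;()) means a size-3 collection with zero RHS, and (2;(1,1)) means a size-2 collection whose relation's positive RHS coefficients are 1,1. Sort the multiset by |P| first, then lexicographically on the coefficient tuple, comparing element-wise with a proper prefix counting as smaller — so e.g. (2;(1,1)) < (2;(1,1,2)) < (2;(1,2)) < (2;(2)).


12 collections generate NE(X_Σ); each relation:

  P = {1,9}:  v_{1} + v_{9} = 0  ⟹  sig = (2;())
  P = {0,3}:  v_{0} + v_{3} = v_{2}  ⟹  sig = (2;(1))
  P = {1,7}:  v_{1} + v_{7} = v_{3} + v_{4} + v_{5}  ⟹  sig = (2;(1,1,1))
  P = {0,7}:  v_{0} + v_{7} = v_{2} + v_{4} + v_{5} + v_{9}  ⟹  sig = (2;(1,1,1,1))
  P = {1,6}:  v_{1} + v_{6} = v_{3} + v_{5} + v_{7} + v_{8}  ⟹  sig = (2;(1,1,1,1))
  P = {0,6}:  v_{0} + v_{6} = v_{3} + v_{5} + 2·v_{9}  ⟹  sig = (2;(1,1,2))
  P = {4,6}:  v_{4} + v_{6} = 2·v_{7} + v_{8}  ⟹  sig = (2;(1,2))
  P = {2,6}:  v_{2} + v_{6} = 2·v_{3} + v_{5} + 2·v_{9}  ⟹  sig = (2;(1,2,2))
  P = {2,7,8}:  v_{2} + v_{7} + v_{8} = v_{3} + v_{9}  ⟹  sig = (3;(1,1))
  P = {2,4,5,8}:  v_{2} + v_{4} + v_{5} + v_{8} = 0  ⟹  sig = (4;())
  P = {3,4,5,9}:  v_{3} + v_{4} + v_{5} + v_{9} = v_{7}  ⟹  sig = (4;(1))
  P = {3,5,7,8,9}:  v_{3} + v_{5} + v_{7} + v_{8} + v_{9} = v_{6}  ⟹  sig = (5;(1))

Sorted signature multiset PRS(X):
[(2;()), (2;(1)), (2;(1,1,1)), (2;(1,1,1,1)), (2;(1,1,1,1)), (2;(1,1,2)), (2;(1,2)), (2;(1,2,2)), (3;(1,1)), (4;()), (4;(1)), (5;(1))]


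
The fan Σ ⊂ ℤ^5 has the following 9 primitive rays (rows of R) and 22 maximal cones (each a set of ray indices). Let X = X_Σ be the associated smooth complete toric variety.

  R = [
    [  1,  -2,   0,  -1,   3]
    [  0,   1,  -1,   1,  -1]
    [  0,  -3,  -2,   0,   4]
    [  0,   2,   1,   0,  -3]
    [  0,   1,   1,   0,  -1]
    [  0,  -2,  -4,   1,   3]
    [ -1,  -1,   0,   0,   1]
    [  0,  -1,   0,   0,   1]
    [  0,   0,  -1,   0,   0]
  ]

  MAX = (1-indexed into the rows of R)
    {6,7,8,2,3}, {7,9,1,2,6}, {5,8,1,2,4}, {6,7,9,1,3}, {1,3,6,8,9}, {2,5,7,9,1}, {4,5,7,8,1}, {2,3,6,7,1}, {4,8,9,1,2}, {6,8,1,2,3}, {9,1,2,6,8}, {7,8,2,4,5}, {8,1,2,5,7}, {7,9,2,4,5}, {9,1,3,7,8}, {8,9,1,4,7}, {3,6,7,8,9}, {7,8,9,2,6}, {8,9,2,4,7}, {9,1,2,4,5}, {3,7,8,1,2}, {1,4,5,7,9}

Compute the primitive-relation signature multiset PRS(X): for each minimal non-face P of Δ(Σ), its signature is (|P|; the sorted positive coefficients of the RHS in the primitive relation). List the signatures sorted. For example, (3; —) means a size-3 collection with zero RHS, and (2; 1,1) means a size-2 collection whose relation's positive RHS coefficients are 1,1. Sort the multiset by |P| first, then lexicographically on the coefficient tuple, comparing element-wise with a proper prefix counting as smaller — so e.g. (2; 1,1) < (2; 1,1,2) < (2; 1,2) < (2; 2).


9 collections generate NE(X_Σ); each relation:

  P = {3,4}:  v_{3} + v_{4} = v_{8} + v_{9}  →  sig = (2; 1,1)
  P = {3,5}:  v_{3} + v_{5} = v_{1} + v_{2} + v_{7}  →  sig = (2; 1,1,1)
  P = {5,6}:  v_{5} + v_{6} = v_{1} + 2·v_{2} + v_{7} + v_{9}  →  sig = (2; 1,1,1,2)
  P = {4,6}:  v_{4} + v_{6} = v_{2} + v_{8} + 2·v_{9}  →  sig = (2; 1,1,2)
  P = {5,8,9}:  v_{5} + v_{8} + v_{9} = 0  →  sig = (3; —)
  P = {2,3,9}:  v_{2} + v_{3} + v_{9} = v_{6}  →  sig = (3; 1)
  P = {1,2,4,7}:  v_{1} + v_{2} + v_{4} + v_{7} = 0  →  sig = (4; —)
  P = {1,6,7,8}:  v_{1} + v_{6} + v_{7} + v_{8} = 2·v_{3}  →  sig = (4; 2)
  P = {1,2,7,8,9}:  v_{1} + v_{2} + v_{7} + v_{8} + v_{9} = v_{3}  →  sig = (5; 1)

Signatures (|P|; sorted positive RHS coefficients), sorted:
[(2; 1,1), (2; 1,1,1), (2; 1,1,1,2), (2; 1,1,2), (3; —), (3; 1), (4; —), (4; 2), (5; 1)]


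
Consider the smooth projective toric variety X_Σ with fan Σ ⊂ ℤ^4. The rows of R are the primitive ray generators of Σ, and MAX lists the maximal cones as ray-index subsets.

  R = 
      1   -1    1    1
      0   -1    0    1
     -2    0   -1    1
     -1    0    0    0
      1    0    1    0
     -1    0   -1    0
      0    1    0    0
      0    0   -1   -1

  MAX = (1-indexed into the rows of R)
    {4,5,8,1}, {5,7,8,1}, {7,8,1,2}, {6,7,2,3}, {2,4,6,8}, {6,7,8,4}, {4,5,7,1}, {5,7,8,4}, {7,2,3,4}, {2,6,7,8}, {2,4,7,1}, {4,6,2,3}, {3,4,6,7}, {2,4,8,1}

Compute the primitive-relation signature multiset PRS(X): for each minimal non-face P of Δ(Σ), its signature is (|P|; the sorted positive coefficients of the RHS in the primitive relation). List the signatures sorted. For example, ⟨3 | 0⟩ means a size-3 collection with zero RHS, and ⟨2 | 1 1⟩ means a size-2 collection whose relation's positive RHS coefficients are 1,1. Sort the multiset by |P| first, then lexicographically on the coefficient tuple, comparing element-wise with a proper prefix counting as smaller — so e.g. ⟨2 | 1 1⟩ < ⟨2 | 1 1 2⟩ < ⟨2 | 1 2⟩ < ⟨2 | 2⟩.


Minimal non-faces — 9 found among 8 rays, 14 max cones:

  P={5,6}:  v_{5} + v_{6} = 0  ⇒ sig = ⟨2 | 0⟩
  P={1,6}:  v_{1} + v_{6} = v_{2}  ⇒ sig = ⟨2 | 1⟩
  P={2,5}:  v_{2} + v_{5} = v_{1}  ⇒ sig = ⟨2 | 1⟩
  P={3,5}:  v_{3} + v_{5} = v_{2} + v_{4} + v_{7}  ⇒ sig = ⟨2 | 1 1 1⟩
  P={1,3}:  v_{1} + v_{3} = 2·v_{2} + v_{4} + v_{7}  ⇒ sig = ⟨2 | 1 1 2⟩
  P={3,8}:  v_{3} + v_{8} = 2·v_{6}  ⇒ sig = ⟨2 | 2⟩
  P={1,4,7,8}:  v_{1} + v_{4} + v_{7} + v_{8} = 0  ⇒ sig = ⟨4 | 0⟩
  P={2,4,6,7}:  v_{2} + v_{4} + v_{6} + v_{7} = v_{3}  ⇒ sig = ⟨4 | 1⟩
  P={2,4,7,8}:  v_{2} + v_{4} + v_{7} + v_{8} = v_{6}  ⇒ sig = ⟨4 | 1⟩

Hence PRS(X_Σ) =
    |P|=2: 6 collections, coeffs (), (1), (1), (1,1,1), (1,1,2), (2)
    |P|=4: 3 collections, coeffs (), (1), (1)


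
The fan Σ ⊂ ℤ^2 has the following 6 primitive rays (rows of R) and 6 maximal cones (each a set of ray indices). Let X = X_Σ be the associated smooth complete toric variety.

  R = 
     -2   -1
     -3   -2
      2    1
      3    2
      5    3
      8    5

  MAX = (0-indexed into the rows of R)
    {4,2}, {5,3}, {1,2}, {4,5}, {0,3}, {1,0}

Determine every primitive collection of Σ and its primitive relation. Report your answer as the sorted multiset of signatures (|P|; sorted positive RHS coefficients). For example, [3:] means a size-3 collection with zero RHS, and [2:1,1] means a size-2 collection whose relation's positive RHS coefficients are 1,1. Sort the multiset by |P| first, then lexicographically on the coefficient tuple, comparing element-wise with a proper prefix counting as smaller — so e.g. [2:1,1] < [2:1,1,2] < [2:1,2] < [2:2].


Minimal non-faces — 9 found among 6 rays, 6 max cones:

  P = {0,2}:  v_{0} + v_{2} = 0  ⟹  sig = [2:]
  P = {1,3}:  v_{1} + v_{3} = 0  ⟹  sig = [2:]
  P = {0,4}:  v_{0} + v_{4} = v_{3}  ⟹  sig = [2:1]
  P = {1,4}:  v_{1} + v_{4} = v_{2}  ⟹  sig = [2:1]
  P = {1,5}:  v_{1} + v_{5} = v_{4}  ⟹  sig = [2:1]
  P = {2,3}:  v_{2} + v_{3} = v_{4}  ⟹  sig = [2:1]
  P = {3,4}:  v_{3} + v_{4} = v_{5}  ⟹  sig = [2:1]
  P = {0,5}:  v_{0} + v_{5} = 2·v_{3}  ⟹  sig = [2:2]
  P = {2,5}:  v_{2} + v_{5} = 2·v_{4}  ⟹  sig = [2:2]

Signatures (|P|; sorted positive RHS coefficients), sorted:
    |P|=2: 9 collections, coeffs (), (), (1), (1), (1), (1), (1), (2), (2)


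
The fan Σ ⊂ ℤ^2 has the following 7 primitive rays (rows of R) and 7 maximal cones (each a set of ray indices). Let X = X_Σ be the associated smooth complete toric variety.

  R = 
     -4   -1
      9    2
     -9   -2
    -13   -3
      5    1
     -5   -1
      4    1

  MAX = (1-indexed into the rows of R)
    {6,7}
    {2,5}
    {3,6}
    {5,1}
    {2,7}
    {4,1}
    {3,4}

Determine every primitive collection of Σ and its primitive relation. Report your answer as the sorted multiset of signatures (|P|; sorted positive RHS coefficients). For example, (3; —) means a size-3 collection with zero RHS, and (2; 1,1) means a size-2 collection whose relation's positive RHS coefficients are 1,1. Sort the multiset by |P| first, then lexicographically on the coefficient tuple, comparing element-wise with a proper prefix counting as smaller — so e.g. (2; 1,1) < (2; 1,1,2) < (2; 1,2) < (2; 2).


14 collections generate NE(X_Σ); each relation:

  {1,7}:  v_{1} + v_{7} = 0  ⇒ sig = (2; —)
  {2,3}:  v_{2} + v_{3} = 0  ⇒ sig = (2; —)
  {5,6}:  v_{5} + v_{6} = 0  ⇒ sig = (2; —)
  {1,2}:  v_{1} + v_{2} = v_{5}  ⇒ sig = (2; 1)
  {1,3}:  v_{1} + v_{3} = v_{4}  ⇒ sig = (2; 1)
  {1,6}:  v_{1} + v_{6} = v_{3}  ⇒ sig = (2; 1)
  {2,4}:  v_{2} + v_{4} = v_{1}  ⇒ sig = (2; 1)
  {2,6}:  v_{2} + v_{6} = v_{7}  ⇒ sig = (2; 1)
  {3,5}:  v_{3} + v_{5} = v_{1}  ⇒ sig = (2; 1)
  {3,7}:  v_{3} + v_{7} = v_{6}  ⇒ sig = (2; 1)
  {4,7}:  v_{4} + v_{7} = v_{3}  ⇒ sig = (2; 1)
  {5,7}:  v_{5} + v_{7} = v_{2}  ⇒ sig = (2; 1)
  {4,5}:  v_{4} + v_{5} = 2·v_{1}  ⇒ sig = (2; 2)
  {4,6}:  v_{4} + v_{6} = 2·v_{3}  ⇒ sig = (2; 2)

Hence PRS(X_Σ) =
    (2; —)
    (2; —)
    (2; —)
    (2; 1)
    (2; 1)
    (2; 1)
    (2; 1)
    (2; 1)
    (2; 1)
    (2; 1)
    (2; 1)
    (2; 1)
    (2; 2)
    (2; 2)


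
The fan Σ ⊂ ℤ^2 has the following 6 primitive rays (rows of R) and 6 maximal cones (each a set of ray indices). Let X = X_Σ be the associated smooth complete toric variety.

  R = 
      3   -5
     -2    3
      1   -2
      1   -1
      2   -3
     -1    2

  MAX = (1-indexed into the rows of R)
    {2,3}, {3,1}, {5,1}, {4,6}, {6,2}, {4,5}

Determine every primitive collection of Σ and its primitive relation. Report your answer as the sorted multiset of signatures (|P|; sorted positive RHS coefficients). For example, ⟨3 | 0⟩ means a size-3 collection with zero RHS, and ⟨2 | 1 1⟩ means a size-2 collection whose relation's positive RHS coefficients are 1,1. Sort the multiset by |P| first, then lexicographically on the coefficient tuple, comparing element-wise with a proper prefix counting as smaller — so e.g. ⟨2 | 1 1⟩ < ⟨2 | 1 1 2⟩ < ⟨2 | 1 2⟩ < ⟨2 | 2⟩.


9 collections generate NE(X_Σ); each relation:

  • {2,5}:  v_{2} + v_{5} = 0  ⇒ sig = ⟨2 | 0⟩
  • {3,6}:  v_{3} + v_{6} = 0  ⇒ sig = ⟨2 | 0⟩
  • {1,2}:  v_{1} + v_{2} = v_{3}  ⇒ sig = ⟨2 | 1⟩
  • {1,6}:  v_{1} + v_{6} = v_{5}  ⇒ sig = ⟨2 | 1⟩
  • {2,4}:  v_{2} + v_{4} = v_{6}  ⇒ sig = ⟨2 | 1⟩
  • {3,4}:  v_{3} + v_{4} = v_{5}  ⇒ sig = ⟨2 | 1⟩
  • {3,5}:  v_{3} + v_{5} = v_{1}  ⇒ sig = ⟨2 | 1⟩
  • {5,6}:  v_{5} + v_{6} = v_{4}  ⇒ sig = ⟨2 | 1⟩
  • {1,4}:  v_{1} + v_{4} = 2·v_{5}  ⇒ sig = ⟨2 | 2⟩

so the primitive-relation signature multiset is
{ ⟨2 | 0⟩ ×2,  ⟨2 | 1⟩ ×6,  ⟨2 | 2⟩ }


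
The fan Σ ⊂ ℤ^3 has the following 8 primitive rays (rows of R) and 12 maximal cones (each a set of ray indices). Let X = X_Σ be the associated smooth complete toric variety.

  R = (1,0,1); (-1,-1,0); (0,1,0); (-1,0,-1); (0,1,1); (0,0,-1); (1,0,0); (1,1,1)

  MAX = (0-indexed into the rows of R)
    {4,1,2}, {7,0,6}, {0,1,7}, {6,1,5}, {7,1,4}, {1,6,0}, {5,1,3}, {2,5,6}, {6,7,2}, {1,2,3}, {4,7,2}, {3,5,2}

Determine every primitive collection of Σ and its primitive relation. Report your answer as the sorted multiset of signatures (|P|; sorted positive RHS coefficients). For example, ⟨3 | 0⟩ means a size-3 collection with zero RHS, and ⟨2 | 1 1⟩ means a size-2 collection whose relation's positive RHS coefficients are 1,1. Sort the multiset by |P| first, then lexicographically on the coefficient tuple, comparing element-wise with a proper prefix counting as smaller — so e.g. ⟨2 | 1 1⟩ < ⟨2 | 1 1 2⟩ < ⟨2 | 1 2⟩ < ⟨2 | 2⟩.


|primitive collections| = 14. Relations:

  P={0,3}:  v_{0} + v_{3} = 0  so sig = ⟨2 | 0⟩
  P={0,2}:  v_{0} + v_{2} = v_{7}  so sig = ⟨2 | 1⟩
  P={0,5}:  v_{0} + v_{5} = v_{6}  so sig = ⟨2 | 1⟩
  P={3,6}:  v_{3} + v_{6} = v_{5}  so sig = ⟨2 | 1⟩
  P={3,7}:  v_{3} + v_{7} = v_{2}  so sig = ⟨2 | 1⟩
  P={4,5}:  v_{4} + v_{5} = v_{2}  so sig = ⟨2 | 1⟩
  P={4,6}:  v_{4} + v_{6} = v_{7}  so sig = ⟨2 | 1⟩
  P={5,7}:  v_{5} + v_{7} = v_{2} + v_{6}  so sig = ⟨2 | 1 1⟩
  P={0,4}:  v_{0} + v_{4} = v_{1} + 2·v_{7}  so sig = ⟨2 | 1 2⟩
  P={3,4}:  v_{3} + v_{4} = v_{1} + 2·v_{2}  so sig = ⟨2 | 1 2⟩
  P={1,2,6}:  v_{1} + v_{2} + v_{6} = 0  so sig = ⟨3 | 0⟩
  P={1,2,5}:  v_{1} + v_{2} + v_{5} = v_{3}  so sig = ⟨3 | 1⟩
  P={1,2,7}:  v_{1} + v_{2} + v_{7} = v_{4}  so sig = ⟨3 | 1⟩
  P={1,6,7}:  v_{1} + v_{6} + v_{7} = v_{0}  so sig = ⟨3 | 1⟩

Sorted signature multiset PRS(X):
[⟨2 | 0⟩, ⟨2 | 1⟩, ⟨2 | 1⟩, ⟨2 | 1⟩, ⟨2 | 1⟩, ⟨2 | 1⟩, ⟨2 | 1⟩, ⟨2 | 1 1⟩, ⟨2 | 1 2⟩, ⟨2 | 1 2⟩, ⟨3 | 0⟩, ⟨3 | 1⟩, ⟨3 | 1⟩, ⟨3 | 1⟩]
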